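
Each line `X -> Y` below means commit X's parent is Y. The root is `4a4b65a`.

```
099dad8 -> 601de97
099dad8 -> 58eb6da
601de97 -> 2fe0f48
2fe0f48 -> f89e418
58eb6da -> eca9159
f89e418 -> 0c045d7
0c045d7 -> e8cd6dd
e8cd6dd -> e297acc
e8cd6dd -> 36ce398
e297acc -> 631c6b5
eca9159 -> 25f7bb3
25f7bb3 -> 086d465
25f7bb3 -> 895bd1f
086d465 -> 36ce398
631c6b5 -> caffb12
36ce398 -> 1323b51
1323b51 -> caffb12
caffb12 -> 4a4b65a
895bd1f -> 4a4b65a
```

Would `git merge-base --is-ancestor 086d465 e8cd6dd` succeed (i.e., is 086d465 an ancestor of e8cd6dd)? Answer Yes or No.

Ancestors of e8cd6dd: {1323b51, 36ce398, 4a4b65a, 631c6b5, caffb12, e297acc, e8cd6dd}.
086d465 is not in that set, so it is not an ancestor of e8cd6dd.

No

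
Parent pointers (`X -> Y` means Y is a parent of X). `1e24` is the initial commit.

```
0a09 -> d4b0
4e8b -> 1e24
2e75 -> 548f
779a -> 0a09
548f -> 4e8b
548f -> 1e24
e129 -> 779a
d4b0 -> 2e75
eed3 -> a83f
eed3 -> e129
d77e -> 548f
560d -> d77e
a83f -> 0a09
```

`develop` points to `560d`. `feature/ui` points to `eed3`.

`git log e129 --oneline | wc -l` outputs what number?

Walking parent pointers from e129: reachable set = {0a09, 1e24, 2e75, 4e8b, 548f, 779a, d4b0, e129}.
That is 8 commits.

8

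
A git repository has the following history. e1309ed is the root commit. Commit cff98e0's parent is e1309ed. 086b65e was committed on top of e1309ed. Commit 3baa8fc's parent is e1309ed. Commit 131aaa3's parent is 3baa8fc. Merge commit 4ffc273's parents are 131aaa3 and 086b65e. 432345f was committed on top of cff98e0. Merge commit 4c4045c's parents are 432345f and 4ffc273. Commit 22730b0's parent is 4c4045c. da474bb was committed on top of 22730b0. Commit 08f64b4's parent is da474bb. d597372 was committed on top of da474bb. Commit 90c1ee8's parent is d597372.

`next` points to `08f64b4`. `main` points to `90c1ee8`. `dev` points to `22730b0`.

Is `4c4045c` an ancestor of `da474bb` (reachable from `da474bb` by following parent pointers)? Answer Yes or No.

Yes

Ancestors of da474bb (commits reachable by following parents): {086b65e, 131aaa3, 22730b0, 3baa8fc, 432345f, 4c4045c, 4ffc273, cff98e0, da474bb, e1309ed}.
4c4045c is in that set, so it is an ancestor of da474bb.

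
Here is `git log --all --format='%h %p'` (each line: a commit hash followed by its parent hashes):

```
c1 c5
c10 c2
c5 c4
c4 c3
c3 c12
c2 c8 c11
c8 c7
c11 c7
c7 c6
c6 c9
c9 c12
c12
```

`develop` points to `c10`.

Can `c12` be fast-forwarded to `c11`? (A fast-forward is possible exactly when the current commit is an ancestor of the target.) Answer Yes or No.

A fast-forward from c12 to c11 is possible iff c12 is an ancestor of c11.
Ancestors of c11: {c11, c12, c6, c7, c9}.
c12 is among them, so fast-forward is possible.

Yes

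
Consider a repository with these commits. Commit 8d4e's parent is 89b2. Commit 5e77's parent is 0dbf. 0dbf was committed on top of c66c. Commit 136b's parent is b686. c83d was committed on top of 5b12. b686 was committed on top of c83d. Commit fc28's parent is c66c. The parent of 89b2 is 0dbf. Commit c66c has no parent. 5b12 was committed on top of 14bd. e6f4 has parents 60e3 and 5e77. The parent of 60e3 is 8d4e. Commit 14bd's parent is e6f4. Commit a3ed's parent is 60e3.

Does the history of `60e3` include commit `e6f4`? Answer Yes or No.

Ancestors of 60e3: {0dbf, 60e3, 89b2, 8d4e, c66c}.
e6f4 is not in that set, so it is not an ancestor of 60e3.

No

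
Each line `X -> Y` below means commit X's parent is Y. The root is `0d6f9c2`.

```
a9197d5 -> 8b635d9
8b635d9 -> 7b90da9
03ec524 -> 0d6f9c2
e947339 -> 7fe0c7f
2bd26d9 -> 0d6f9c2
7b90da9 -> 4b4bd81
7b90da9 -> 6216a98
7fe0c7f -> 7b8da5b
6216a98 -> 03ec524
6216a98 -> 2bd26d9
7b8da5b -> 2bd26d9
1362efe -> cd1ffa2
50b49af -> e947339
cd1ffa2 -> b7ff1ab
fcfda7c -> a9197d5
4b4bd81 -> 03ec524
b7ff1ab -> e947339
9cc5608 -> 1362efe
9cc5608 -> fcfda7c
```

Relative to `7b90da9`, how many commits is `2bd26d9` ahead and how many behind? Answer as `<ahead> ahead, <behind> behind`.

0 ahead, 4 behind

Reachable from 2bd26d9: {0d6f9c2, 2bd26d9}.
Reachable from 7b90da9: {03ec524, 0d6f9c2, 2bd26d9, 4b4bd81, 6216a98, 7b90da9}.
Only in 2bd26d9's history (ahead): {} — 0.
Only in 7b90da9's history (behind): {03ec524, 4b4bd81, 6216a98, 7b90da9} — 4.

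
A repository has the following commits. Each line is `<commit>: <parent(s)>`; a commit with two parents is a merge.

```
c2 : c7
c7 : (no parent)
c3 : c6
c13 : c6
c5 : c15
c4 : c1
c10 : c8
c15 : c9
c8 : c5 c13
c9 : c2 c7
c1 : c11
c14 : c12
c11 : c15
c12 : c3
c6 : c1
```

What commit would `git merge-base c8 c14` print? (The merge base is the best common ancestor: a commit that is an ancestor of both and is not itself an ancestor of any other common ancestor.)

c6

Ancestors of c8: {c1, c11, c13, c15, c2, c5, c6, c7, c8, c9}.
Ancestors of c14: {c1, c11, c12, c14, c15, c2, c3, c6, c7, c9}.
Common ancestors: {c1, c11, c15, c2, c6, c7, c9}.
Among these, c6 is not an ancestor of any other common ancestor — it is the merge base.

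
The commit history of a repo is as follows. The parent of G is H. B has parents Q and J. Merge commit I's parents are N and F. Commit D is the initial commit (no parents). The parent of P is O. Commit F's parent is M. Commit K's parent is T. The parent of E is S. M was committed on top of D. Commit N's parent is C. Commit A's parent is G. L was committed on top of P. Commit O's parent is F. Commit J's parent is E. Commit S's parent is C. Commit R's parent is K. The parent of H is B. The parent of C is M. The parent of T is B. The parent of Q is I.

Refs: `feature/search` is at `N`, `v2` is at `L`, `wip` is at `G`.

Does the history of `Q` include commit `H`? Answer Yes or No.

Ancestors of Q: {C, D, F, I, M, N, Q}.
H is not in that set, so it is not an ancestor of Q.

No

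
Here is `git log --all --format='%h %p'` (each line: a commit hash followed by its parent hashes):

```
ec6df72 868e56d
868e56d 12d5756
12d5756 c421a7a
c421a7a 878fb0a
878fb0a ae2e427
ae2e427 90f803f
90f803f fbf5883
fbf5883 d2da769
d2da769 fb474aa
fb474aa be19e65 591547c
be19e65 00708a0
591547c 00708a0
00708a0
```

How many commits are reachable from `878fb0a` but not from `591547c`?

7

Reachable from 878fb0a: {00708a0, 591547c, 878fb0a, 90f803f, ae2e427, be19e65, d2da769, fb474aa, fbf5883}.
Reachable from 591547c: {00708a0, 591547c}.
In 878fb0a's history but not 591547c's: {878fb0a, 90f803f, ae2e427, be19e65, d2da769, fb474aa, fbf5883} — 7 commits.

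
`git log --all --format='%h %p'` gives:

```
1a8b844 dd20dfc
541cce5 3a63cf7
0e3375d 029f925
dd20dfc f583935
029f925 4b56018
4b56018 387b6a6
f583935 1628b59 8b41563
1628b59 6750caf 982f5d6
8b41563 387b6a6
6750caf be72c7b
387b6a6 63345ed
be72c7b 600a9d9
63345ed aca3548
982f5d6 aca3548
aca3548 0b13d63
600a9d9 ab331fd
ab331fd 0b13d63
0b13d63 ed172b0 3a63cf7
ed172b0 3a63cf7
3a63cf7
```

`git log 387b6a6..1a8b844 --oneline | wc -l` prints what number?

10

Reachable from 1a8b844: {0b13d63, 1628b59, 1a8b844, 387b6a6, 3a63cf7, 600a9d9, 63345ed, 6750caf, 8b41563, 982f5d6, ab331fd, aca3548, be72c7b, dd20dfc, ed172b0, f583935}.
Reachable from 387b6a6: {0b13d63, 387b6a6, 3a63cf7, 63345ed, aca3548, ed172b0}.
In 1a8b844's history but not 387b6a6's: {1628b59, 1a8b844, 600a9d9, 6750caf, 8b41563, 982f5d6, ab331fd, be72c7b, dd20dfc, f583935} — 10 commits.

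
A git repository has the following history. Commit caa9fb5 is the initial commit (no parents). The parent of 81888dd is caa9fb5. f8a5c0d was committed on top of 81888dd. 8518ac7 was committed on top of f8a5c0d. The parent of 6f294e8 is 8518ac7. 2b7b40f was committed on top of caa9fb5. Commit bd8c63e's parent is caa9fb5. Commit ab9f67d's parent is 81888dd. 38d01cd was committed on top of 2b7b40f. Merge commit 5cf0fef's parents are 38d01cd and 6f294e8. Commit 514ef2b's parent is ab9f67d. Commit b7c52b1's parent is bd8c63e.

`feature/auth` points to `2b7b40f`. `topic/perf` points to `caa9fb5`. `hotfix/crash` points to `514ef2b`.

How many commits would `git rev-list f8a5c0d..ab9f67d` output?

Reachable from ab9f67d: {81888dd, ab9f67d, caa9fb5}.
Reachable from f8a5c0d: {81888dd, caa9fb5, f8a5c0d}.
In ab9f67d's history but not f8a5c0d's: {ab9f67d} — 1 commit.

1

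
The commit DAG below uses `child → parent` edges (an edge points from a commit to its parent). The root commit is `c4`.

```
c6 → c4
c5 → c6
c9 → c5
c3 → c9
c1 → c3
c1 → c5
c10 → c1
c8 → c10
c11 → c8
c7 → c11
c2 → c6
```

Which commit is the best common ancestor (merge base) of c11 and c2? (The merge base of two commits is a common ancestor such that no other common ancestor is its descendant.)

Ancestors of c11: {c1, c10, c11, c3, c4, c5, c6, c8, c9}.
Ancestors of c2: {c2, c4, c6}.
Common ancestors: {c4, c6}.
Among these, c6 is not an ancestor of any other common ancestor — it is the merge base.

c6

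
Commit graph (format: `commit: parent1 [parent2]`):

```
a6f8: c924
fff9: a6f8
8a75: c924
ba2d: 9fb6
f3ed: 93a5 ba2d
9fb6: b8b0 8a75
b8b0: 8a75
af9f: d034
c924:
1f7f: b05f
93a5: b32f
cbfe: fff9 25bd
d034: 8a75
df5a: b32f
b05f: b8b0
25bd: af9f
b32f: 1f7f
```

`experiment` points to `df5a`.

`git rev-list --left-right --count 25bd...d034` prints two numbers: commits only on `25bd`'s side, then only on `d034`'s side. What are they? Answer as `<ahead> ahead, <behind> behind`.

2 ahead, 0 behind

Reachable from 25bd: {25bd, 8a75, af9f, c924, d034}.
Reachable from d034: {8a75, c924, d034}.
Only in 25bd's history (ahead): {25bd, af9f} — 2.
Only in d034's history (behind): {} — 0.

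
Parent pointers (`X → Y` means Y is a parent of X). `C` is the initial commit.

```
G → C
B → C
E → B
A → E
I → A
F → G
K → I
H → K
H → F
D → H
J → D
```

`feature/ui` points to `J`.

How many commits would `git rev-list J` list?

Walking parent pointers from J: reachable set = {A, B, C, D, E, F, G, H, I, J, K}.
That is 11 commits.

11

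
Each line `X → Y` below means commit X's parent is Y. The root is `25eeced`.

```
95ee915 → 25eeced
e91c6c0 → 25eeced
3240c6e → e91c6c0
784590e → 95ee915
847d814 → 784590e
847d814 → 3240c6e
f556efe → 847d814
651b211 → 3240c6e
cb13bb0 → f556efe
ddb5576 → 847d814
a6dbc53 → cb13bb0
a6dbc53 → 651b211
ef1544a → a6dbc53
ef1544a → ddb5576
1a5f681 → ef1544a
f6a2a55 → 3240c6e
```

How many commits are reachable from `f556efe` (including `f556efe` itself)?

Walking parent pointers from f556efe: reachable set = {25eeced, 3240c6e, 784590e, 847d814, 95ee915, e91c6c0, f556efe}.
That is 7 commits.

7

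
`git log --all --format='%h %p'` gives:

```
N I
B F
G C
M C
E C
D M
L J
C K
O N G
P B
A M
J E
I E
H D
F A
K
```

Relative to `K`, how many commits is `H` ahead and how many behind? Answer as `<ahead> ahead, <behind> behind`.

Reachable from H: {C, D, H, K, M}.
Reachable from K: {K}.
Only in H's history (ahead): {C, D, H, M} — 4.
Only in K's history (behind): {} — 0.

4 ahead, 0 behind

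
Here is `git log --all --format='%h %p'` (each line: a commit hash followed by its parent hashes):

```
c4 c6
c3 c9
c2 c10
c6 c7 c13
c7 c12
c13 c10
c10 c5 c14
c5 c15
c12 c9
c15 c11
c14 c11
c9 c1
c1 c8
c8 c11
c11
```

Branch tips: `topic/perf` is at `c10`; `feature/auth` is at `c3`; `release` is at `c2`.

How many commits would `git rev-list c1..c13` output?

Reachable from c13: {c10, c11, c13, c14, c15, c5}.
Reachable from c1: {c1, c11, c8}.
In c13's history but not c1's: {c10, c13, c14, c15, c5} — 5 commits.

5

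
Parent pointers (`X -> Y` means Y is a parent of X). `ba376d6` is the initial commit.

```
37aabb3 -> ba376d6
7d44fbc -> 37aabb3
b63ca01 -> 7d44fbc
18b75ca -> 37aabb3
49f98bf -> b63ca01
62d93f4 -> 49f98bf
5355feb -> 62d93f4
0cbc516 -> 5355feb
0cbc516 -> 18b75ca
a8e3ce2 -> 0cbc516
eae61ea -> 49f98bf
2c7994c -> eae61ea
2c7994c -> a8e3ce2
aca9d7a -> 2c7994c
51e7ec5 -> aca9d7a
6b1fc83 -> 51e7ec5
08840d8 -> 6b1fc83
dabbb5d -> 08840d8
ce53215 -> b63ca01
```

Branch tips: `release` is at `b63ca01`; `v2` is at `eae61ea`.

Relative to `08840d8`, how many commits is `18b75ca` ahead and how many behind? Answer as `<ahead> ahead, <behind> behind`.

Reachable from 18b75ca: {18b75ca, 37aabb3, ba376d6}.
Reachable from 08840d8: {08840d8, 0cbc516, 18b75ca, 2c7994c, 37aabb3, 49f98bf, 51e7ec5, 5355feb, 62d93f4, 6b1fc83, 7d44fbc, a8e3ce2, aca9d7a, b63ca01, ba376d6, eae61ea}.
Only in 18b75ca's history (ahead): {} — 0.
Only in 08840d8's history (behind): {08840d8, 0cbc516, 2c7994c, 49f98bf, 51e7ec5, 5355feb, 62d93f4, 6b1fc83, 7d44fbc, a8e3ce2, aca9d7a, b63ca01, eae61ea} — 13.

0 ahead, 13 behind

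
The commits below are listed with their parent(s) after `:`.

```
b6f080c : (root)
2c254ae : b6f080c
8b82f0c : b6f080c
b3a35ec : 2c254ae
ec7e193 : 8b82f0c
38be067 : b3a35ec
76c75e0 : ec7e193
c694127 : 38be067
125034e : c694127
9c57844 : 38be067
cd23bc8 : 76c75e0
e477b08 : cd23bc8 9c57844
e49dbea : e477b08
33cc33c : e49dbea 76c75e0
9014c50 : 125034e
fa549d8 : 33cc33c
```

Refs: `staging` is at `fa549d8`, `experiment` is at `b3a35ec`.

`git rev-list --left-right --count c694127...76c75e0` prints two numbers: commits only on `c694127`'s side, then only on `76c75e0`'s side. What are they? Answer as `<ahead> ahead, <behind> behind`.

Reachable from c694127: {2c254ae, 38be067, b3a35ec, b6f080c, c694127}.
Reachable from 76c75e0: {76c75e0, 8b82f0c, b6f080c, ec7e193}.
Only in c694127's history (ahead): {2c254ae, 38be067, b3a35ec, c694127} — 4.
Only in 76c75e0's history (behind): {76c75e0, 8b82f0c, ec7e193} — 3.

4 ahead, 3 behind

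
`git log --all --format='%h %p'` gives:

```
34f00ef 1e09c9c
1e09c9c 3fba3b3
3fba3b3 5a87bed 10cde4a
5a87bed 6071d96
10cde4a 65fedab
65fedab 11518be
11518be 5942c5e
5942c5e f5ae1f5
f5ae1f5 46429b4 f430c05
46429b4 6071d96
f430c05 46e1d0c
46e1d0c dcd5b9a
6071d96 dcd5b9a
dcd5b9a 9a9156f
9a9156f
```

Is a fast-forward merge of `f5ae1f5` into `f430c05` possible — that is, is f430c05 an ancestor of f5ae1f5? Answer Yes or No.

A fast-forward from f430c05 to f5ae1f5 is possible iff f430c05 is an ancestor of f5ae1f5.
Ancestors of f5ae1f5: {46429b4, 46e1d0c, 6071d96, 9a9156f, dcd5b9a, f430c05, f5ae1f5}.
f430c05 is among them, so fast-forward is possible.

Yes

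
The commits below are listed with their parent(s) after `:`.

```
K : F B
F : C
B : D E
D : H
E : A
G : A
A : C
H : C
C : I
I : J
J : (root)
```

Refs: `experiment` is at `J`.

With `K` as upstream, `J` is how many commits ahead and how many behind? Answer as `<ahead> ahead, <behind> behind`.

Reachable from J: {J}.
Reachable from K: {A, B, C, D, E, F, H, I, J, K}.
Only in J's history (ahead): {} — 0.
Only in K's history (behind): {A, B, C, D, E, F, H, I, K} — 9.

0 ahead, 9 behind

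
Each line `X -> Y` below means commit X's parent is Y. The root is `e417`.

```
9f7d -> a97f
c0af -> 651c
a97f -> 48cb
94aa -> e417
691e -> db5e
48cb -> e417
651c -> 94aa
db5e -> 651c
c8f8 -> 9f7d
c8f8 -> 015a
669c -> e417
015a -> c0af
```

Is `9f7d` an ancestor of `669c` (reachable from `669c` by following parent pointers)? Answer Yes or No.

No

Ancestors of 669c: {669c, e417}.
9f7d is not in that set, so it is not an ancestor of 669c.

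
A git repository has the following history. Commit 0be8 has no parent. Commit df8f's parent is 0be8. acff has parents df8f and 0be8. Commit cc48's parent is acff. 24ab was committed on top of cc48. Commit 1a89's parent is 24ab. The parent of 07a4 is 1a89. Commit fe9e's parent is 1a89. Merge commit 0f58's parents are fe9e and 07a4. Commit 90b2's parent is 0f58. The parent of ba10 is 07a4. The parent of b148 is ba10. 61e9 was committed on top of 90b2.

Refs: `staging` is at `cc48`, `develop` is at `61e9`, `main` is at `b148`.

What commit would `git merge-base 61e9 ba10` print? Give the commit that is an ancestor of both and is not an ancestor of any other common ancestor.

07a4

Ancestors of 61e9: {07a4, 0be8, 0f58, 1a89, 24ab, 61e9, 90b2, acff, cc48, df8f, fe9e}.
Ancestors of ba10: {07a4, 0be8, 1a89, 24ab, acff, ba10, cc48, df8f}.
Common ancestors: {07a4, 0be8, 1a89, 24ab, acff, cc48, df8f}.
Among these, 07a4 is not an ancestor of any other common ancestor — it is the merge base.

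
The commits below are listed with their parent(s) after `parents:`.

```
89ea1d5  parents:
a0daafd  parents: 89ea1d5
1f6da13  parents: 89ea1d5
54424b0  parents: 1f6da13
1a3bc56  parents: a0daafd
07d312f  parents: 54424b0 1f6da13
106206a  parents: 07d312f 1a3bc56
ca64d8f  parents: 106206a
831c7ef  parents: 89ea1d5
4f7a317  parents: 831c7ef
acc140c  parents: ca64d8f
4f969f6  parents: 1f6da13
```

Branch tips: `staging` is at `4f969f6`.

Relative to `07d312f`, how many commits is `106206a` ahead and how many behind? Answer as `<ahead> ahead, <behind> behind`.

3 ahead, 0 behind

Reachable from 106206a: {07d312f, 106206a, 1a3bc56, 1f6da13, 54424b0, 89ea1d5, a0daafd}.
Reachable from 07d312f: {07d312f, 1f6da13, 54424b0, 89ea1d5}.
Only in 106206a's history (ahead): {106206a, 1a3bc56, a0daafd} — 3.
Only in 07d312f's history (behind): {} — 0.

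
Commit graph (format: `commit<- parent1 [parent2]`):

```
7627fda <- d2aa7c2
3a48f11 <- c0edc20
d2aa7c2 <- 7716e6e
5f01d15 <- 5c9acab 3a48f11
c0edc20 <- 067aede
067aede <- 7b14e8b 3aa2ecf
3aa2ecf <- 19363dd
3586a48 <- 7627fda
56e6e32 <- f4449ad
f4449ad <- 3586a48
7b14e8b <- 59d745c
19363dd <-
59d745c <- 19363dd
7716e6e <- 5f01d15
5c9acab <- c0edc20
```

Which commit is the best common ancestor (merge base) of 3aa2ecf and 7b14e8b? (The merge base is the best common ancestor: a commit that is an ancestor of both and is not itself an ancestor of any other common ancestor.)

Ancestors of 3aa2ecf: {19363dd, 3aa2ecf}.
Ancestors of 7b14e8b: {19363dd, 59d745c, 7b14e8b}.
Common ancestors: {19363dd}.
The only common ancestor is 19363dd, so it is the merge base.

19363dd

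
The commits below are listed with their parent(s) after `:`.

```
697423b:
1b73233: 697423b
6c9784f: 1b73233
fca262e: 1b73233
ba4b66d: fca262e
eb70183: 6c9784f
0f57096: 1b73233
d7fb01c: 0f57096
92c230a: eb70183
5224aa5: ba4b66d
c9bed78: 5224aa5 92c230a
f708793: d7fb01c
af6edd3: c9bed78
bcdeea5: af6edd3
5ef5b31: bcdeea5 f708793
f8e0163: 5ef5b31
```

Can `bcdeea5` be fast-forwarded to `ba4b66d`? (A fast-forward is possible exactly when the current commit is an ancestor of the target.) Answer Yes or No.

A fast-forward from bcdeea5 to ba4b66d is possible iff bcdeea5 is an ancestor of ba4b66d.
Ancestors of ba4b66d: {1b73233, 697423b, ba4b66d, fca262e}.
bcdeea5 is not among them, so fast-forward is not possible.

No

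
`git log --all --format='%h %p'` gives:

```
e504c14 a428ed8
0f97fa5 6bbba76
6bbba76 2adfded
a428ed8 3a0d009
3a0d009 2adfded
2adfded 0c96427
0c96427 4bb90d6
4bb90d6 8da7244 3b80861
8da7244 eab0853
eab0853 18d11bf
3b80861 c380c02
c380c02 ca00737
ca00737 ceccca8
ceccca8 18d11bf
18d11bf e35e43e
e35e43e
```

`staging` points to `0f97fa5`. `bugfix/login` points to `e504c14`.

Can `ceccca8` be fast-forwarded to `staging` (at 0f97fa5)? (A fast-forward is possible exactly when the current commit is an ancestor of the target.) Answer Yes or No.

Yes

A fast-forward from ceccca8 to 0f97fa5 is possible iff ceccca8 is an ancestor of 0f97fa5.
Ancestors of 0f97fa5: {0c96427, 0f97fa5, 18d11bf, 2adfded, 3b80861, 4bb90d6, 6bbba76, 8da7244, c380c02, ca00737, ceccca8, e35e43e, eab0853}.
ceccca8 is among them, so fast-forward is possible.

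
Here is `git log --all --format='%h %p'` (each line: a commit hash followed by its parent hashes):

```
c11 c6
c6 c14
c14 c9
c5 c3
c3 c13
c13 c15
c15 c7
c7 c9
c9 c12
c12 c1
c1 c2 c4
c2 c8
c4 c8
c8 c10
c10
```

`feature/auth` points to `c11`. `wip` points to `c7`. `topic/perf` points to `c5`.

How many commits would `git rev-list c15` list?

9

Walking parent pointers from c15: reachable set = {c1, c10, c12, c15, c2, c4, c7, c8, c9}.
That is 9 commits.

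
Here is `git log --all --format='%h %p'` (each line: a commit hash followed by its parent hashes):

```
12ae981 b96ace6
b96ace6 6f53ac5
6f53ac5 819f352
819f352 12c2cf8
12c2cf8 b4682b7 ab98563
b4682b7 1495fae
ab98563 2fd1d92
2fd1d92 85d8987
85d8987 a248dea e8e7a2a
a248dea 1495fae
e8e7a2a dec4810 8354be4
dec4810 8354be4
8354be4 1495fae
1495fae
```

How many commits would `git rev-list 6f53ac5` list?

12

Walking parent pointers from 6f53ac5: reachable set = {12c2cf8, 1495fae, 2fd1d92, 6f53ac5, 819f352, 8354be4, 85d8987, a248dea, ab98563, b4682b7, dec4810, e8e7a2a}.
That is 12 commits.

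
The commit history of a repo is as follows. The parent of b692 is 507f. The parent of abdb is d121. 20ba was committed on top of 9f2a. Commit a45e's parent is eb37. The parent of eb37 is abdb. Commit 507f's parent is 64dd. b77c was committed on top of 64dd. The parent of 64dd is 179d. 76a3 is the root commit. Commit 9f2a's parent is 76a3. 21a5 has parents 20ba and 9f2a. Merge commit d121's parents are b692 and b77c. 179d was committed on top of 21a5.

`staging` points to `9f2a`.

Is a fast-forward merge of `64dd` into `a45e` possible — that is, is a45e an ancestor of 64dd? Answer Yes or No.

A fast-forward from a45e to 64dd is possible iff a45e is an ancestor of 64dd.
Ancestors of 64dd: {179d, 20ba, 21a5, 64dd, 76a3, 9f2a}.
a45e is not among them, so fast-forward is not possible.

No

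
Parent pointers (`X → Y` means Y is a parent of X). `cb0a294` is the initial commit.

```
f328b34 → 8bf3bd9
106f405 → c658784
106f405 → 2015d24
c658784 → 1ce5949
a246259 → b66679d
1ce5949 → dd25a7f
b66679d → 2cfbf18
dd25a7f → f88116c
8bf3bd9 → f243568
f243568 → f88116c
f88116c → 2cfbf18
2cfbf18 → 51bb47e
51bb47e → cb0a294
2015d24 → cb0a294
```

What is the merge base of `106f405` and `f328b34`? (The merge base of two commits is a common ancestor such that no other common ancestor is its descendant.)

f88116c

Ancestors of 106f405: {106f405, 1ce5949, 2015d24, 2cfbf18, 51bb47e, c658784, cb0a294, dd25a7f, f88116c}.
Ancestors of f328b34: {2cfbf18, 51bb47e, 8bf3bd9, cb0a294, f243568, f328b34, f88116c}.
Common ancestors: {2cfbf18, 51bb47e, cb0a294, f88116c}.
Among these, f88116c is not an ancestor of any other common ancestor — it is the merge base.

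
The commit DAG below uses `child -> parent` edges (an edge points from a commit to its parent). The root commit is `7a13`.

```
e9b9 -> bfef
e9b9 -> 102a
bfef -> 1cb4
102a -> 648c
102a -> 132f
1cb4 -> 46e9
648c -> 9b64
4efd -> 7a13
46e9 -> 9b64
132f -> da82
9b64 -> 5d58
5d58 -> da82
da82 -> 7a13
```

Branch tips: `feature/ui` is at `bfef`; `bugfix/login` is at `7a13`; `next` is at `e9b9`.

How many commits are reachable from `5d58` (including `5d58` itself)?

Walking parent pointers from 5d58: reachable set = {5d58, 7a13, da82}.
That is 3 commits.

3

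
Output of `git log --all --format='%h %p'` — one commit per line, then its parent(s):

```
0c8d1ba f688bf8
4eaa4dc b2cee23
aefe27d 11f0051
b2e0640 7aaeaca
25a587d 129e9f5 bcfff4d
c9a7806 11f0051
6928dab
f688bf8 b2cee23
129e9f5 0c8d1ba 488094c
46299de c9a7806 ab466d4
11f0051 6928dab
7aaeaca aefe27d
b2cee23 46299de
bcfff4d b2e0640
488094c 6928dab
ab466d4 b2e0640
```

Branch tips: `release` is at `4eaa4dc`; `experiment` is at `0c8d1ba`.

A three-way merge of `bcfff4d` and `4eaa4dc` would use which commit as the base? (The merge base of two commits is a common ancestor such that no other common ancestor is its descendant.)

b2e0640

Ancestors of bcfff4d: {11f0051, 6928dab, 7aaeaca, aefe27d, b2e0640, bcfff4d}.
Ancestors of 4eaa4dc: {11f0051, 46299de, 4eaa4dc, 6928dab, 7aaeaca, ab466d4, aefe27d, b2cee23, b2e0640, c9a7806}.
Common ancestors: {11f0051, 6928dab, 7aaeaca, aefe27d, b2e0640}.
Among these, b2e0640 is not an ancestor of any other common ancestor — it is the merge base.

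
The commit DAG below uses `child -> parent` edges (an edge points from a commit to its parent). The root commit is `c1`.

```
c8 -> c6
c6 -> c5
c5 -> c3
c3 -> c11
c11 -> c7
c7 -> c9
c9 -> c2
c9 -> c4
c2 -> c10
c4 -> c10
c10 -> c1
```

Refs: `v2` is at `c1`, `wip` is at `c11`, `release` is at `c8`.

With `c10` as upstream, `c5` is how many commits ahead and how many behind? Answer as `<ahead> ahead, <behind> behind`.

Reachable from c5: {c1, c10, c11, c2, c3, c4, c5, c7, c9}.
Reachable from c10: {c1, c10}.
Only in c5's history (ahead): {c11, c2, c3, c4, c5, c7, c9} — 7.
Only in c10's history (behind): {} — 0.

7 ahead, 0 behind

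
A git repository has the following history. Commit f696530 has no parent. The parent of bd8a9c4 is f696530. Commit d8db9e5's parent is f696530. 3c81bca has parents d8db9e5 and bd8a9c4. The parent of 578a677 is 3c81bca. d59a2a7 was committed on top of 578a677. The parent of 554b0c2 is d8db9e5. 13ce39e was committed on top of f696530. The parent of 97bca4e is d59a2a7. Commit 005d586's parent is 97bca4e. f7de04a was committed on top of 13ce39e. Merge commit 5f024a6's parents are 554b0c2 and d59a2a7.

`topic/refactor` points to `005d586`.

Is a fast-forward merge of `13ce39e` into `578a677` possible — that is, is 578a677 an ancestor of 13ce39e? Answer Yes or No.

No

A fast-forward from 578a677 to 13ce39e is possible iff 578a677 is an ancestor of 13ce39e.
Ancestors of 13ce39e: {13ce39e, f696530}.
578a677 is not among them, so fast-forward is not possible.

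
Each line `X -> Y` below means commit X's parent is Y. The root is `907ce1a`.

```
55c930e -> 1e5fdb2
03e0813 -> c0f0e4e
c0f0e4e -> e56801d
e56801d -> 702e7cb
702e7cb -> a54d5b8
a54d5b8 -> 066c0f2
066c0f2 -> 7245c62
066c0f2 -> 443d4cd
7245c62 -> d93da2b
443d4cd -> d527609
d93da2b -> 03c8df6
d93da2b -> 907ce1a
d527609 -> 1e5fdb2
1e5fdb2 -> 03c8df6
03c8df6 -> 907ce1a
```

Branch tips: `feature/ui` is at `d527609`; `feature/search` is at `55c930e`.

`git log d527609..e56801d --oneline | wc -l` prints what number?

7

Reachable from e56801d: {03c8df6, 066c0f2, 1e5fdb2, 443d4cd, 702e7cb, 7245c62, 907ce1a, a54d5b8, d527609, d93da2b, e56801d}.
Reachable from d527609: {03c8df6, 1e5fdb2, 907ce1a, d527609}.
In e56801d's history but not d527609's: {066c0f2, 443d4cd, 702e7cb, 7245c62, a54d5b8, d93da2b, e56801d} — 7 commits.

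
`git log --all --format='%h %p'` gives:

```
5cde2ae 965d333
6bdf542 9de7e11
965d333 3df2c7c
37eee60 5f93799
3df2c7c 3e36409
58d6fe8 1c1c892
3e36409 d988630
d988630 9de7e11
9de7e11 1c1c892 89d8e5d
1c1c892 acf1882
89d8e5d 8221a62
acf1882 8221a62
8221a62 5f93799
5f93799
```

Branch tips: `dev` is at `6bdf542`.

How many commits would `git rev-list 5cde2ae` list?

Walking parent pointers from 5cde2ae: reachable set = {1c1c892, 3df2c7c, 3e36409, 5cde2ae, 5f93799, 8221a62, 89d8e5d, 965d333, 9de7e11, acf1882, d988630}.
That is 11 commits.

11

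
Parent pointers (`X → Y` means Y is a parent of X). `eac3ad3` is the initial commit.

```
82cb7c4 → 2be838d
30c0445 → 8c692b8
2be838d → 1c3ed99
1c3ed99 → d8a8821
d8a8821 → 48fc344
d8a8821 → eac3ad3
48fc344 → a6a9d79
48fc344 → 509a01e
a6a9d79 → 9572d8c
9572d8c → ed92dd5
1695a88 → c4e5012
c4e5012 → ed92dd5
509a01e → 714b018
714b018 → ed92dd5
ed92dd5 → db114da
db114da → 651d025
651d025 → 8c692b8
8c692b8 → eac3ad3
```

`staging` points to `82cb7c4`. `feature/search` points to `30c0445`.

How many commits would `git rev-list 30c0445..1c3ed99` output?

10

Reachable from 1c3ed99: {1c3ed99, 48fc344, 509a01e, 651d025, 714b018, 8c692b8, 9572d8c, a6a9d79, d8a8821, db114da, eac3ad3, ed92dd5}.
Reachable from 30c0445: {30c0445, 8c692b8, eac3ad3}.
In 1c3ed99's history but not 30c0445's: {1c3ed99, 48fc344, 509a01e, 651d025, 714b018, 9572d8c, a6a9d79, d8a8821, db114da, ed92dd5} — 10 commits.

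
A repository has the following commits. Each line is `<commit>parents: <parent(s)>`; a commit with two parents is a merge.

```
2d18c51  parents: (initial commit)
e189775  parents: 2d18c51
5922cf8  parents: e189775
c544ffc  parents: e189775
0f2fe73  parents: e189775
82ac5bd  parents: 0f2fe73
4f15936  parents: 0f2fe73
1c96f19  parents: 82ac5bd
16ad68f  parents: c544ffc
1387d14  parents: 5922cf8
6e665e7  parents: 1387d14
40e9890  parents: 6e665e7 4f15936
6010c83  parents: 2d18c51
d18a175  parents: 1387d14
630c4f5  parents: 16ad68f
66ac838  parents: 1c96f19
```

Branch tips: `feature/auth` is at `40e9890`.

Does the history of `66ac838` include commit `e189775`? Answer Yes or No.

Yes

Ancestors of 66ac838 (commits reachable by following parents): {0f2fe73, 1c96f19, 2d18c51, 66ac838, 82ac5bd, e189775}.
e189775 is in that set, so it is an ancestor of 66ac838.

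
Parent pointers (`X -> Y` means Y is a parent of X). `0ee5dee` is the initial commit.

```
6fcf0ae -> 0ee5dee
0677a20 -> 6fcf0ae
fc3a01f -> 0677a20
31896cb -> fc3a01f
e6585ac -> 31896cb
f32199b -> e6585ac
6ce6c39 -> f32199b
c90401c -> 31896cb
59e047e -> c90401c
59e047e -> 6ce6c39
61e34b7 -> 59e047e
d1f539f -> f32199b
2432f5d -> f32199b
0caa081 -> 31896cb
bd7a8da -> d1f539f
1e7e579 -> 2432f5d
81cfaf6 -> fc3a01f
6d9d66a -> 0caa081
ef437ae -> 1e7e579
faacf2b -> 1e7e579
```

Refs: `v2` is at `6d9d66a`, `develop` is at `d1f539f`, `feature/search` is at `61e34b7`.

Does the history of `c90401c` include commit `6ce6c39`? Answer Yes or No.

No

Ancestors of c90401c: {0677a20, 0ee5dee, 31896cb, 6fcf0ae, c90401c, fc3a01f}.
6ce6c39 is not in that set, so it is not an ancestor of c90401c.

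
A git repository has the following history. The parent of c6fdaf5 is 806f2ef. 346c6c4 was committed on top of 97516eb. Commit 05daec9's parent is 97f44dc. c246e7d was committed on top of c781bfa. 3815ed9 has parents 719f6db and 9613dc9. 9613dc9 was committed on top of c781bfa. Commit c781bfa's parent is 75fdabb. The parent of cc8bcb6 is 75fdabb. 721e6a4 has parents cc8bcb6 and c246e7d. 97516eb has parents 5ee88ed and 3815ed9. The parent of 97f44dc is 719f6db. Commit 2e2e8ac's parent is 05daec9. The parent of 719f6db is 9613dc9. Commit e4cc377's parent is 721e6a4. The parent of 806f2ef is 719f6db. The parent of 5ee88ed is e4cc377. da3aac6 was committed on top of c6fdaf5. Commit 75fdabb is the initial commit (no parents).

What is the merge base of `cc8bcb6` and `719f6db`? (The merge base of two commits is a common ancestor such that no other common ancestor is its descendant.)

75fdabb

Ancestors of cc8bcb6: {75fdabb, cc8bcb6}.
Ancestors of 719f6db: {719f6db, 75fdabb, 9613dc9, c781bfa}.
Common ancestors: {75fdabb}.
The only common ancestor is 75fdabb, so it is the merge base.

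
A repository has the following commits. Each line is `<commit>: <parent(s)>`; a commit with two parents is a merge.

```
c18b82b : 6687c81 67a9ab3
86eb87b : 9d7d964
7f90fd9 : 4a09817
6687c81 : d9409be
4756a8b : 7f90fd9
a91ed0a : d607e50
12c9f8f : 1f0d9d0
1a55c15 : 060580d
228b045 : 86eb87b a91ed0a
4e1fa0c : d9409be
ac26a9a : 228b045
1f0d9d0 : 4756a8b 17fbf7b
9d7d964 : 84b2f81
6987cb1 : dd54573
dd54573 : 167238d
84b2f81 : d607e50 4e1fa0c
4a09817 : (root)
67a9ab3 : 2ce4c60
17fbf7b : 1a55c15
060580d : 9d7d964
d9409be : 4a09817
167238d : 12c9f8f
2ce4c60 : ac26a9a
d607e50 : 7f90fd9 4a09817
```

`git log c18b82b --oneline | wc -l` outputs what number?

15

Walking parent pointers from c18b82b: reachable set = {228b045, 2ce4c60, 4a09817, 4e1fa0c, 6687c81, 67a9ab3, 7f90fd9, 84b2f81, 86eb87b, 9d7d964, a91ed0a, ac26a9a, c18b82b, d607e50, d9409be}.
That is 15 commits.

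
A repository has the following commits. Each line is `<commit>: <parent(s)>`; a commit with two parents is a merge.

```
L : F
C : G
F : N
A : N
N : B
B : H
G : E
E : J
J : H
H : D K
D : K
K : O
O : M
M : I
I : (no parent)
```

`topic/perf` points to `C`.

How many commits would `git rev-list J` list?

7

Walking parent pointers from J: reachable set = {D, H, I, J, K, M, O}.
That is 7 commits.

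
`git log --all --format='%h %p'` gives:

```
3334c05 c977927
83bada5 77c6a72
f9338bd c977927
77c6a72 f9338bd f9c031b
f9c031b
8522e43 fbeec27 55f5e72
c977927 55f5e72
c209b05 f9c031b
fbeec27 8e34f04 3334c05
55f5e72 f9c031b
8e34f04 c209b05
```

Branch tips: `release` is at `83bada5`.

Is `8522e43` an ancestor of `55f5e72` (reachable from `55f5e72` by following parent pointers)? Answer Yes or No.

Ancestors of 55f5e72: {55f5e72, f9c031b}.
8522e43 is not in that set, so it is not an ancestor of 55f5e72.

No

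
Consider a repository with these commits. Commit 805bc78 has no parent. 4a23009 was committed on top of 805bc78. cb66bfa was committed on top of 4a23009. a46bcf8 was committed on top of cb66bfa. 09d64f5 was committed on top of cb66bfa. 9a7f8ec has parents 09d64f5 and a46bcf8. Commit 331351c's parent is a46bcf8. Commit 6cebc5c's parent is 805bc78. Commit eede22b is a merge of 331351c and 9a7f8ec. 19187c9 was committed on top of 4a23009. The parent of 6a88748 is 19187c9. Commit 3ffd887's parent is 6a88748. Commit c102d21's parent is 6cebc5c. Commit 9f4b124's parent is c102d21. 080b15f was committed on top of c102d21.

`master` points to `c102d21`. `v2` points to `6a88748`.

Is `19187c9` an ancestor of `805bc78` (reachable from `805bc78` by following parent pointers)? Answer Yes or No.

No

Ancestors of 805bc78: {805bc78}.
19187c9 is not in that set, so it is not an ancestor of 805bc78.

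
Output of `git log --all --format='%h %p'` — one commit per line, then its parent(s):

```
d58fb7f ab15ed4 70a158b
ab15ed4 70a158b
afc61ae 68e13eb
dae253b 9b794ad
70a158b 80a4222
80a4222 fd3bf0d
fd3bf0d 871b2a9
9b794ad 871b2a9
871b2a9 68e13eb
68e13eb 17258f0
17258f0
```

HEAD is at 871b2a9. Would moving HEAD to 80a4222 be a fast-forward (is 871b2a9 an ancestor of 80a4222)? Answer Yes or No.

Yes

A fast-forward from 871b2a9 to 80a4222 is possible iff 871b2a9 is an ancestor of 80a4222.
Ancestors of 80a4222: {17258f0, 68e13eb, 80a4222, 871b2a9, fd3bf0d}.
871b2a9 is among them, so fast-forward is possible.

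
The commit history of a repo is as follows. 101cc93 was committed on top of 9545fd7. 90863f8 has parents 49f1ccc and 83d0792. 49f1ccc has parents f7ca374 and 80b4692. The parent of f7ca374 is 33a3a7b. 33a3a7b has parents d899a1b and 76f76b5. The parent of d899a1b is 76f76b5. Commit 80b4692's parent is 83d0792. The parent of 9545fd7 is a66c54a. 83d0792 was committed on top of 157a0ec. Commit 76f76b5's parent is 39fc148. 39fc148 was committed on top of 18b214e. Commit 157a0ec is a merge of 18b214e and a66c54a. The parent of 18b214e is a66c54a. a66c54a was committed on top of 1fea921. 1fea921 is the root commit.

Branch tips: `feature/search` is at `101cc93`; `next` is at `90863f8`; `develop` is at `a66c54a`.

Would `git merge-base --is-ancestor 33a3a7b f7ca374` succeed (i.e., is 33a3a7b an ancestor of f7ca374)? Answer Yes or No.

Yes

Ancestors of f7ca374 (commits reachable by following parents): {18b214e, 1fea921, 33a3a7b, 39fc148, 76f76b5, a66c54a, d899a1b, f7ca374}.
33a3a7b is in that set, so it is an ancestor of f7ca374.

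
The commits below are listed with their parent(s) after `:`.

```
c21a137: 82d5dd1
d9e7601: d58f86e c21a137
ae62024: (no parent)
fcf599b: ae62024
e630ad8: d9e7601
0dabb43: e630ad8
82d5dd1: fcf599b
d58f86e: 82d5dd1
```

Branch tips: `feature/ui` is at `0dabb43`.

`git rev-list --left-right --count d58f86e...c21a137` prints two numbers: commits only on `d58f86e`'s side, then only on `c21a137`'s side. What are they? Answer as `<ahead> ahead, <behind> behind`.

1 ahead, 1 behind

Reachable from d58f86e: {82d5dd1, ae62024, d58f86e, fcf599b}.
Reachable from c21a137: {82d5dd1, ae62024, c21a137, fcf599b}.
Only in d58f86e's history (ahead): {d58f86e} — 1.
Only in c21a137's history (behind): {c21a137} — 1.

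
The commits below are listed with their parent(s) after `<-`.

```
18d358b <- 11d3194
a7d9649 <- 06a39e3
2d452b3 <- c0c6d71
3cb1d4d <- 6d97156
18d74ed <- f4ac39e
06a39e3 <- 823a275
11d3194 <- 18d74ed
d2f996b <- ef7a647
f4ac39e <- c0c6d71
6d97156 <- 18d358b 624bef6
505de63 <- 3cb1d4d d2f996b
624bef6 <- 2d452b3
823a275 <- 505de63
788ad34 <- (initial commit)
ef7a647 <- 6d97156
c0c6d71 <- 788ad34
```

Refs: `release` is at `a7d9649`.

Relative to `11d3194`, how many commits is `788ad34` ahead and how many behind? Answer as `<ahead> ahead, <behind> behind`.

Reachable from 788ad34: {788ad34}.
Reachable from 11d3194: {11d3194, 18d74ed, 788ad34, c0c6d71, f4ac39e}.
Only in 788ad34's history (ahead): {} — 0.
Only in 11d3194's history (behind): {11d3194, 18d74ed, c0c6d71, f4ac39e} — 4.

0 ahead, 4 behind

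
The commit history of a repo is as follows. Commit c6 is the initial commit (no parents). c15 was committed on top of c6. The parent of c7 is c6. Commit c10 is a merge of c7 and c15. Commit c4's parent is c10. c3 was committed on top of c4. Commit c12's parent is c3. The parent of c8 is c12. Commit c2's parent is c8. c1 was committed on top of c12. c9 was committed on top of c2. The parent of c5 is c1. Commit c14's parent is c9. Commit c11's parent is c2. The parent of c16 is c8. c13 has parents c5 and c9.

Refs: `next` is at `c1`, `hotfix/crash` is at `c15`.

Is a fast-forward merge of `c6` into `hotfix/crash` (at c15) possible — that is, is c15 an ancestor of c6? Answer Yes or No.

A fast-forward from c15 to c6 is possible iff c15 is an ancestor of c6.
Ancestors of c6: {c6}.
c15 is not among them, so fast-forward is not possible.

No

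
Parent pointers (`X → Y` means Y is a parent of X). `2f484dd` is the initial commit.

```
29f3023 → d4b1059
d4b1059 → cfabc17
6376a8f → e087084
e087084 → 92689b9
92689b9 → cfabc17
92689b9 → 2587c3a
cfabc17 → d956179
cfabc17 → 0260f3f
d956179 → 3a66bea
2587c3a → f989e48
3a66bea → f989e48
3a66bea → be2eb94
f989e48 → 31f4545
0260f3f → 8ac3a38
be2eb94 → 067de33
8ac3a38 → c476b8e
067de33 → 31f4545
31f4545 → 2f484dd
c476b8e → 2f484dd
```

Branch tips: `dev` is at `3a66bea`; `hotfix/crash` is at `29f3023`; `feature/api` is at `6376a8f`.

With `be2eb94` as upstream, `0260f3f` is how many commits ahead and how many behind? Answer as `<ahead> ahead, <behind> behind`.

3 ahead, 3 behind

Reachable from 0260f3f: {0260f3f, 2f484dd, 8ac3a38, c476b8e}.
Reachable from be2eb94: {067de33, 2f484dd, 31f4545, be2eb94}.
Only in 0260f3f's history (ahead): {0260f3f, 8ac3a38, c476b8e} — 3.
Only in be2eb94's history (behind): {067de33, 31f4545, be2eb94} — 3.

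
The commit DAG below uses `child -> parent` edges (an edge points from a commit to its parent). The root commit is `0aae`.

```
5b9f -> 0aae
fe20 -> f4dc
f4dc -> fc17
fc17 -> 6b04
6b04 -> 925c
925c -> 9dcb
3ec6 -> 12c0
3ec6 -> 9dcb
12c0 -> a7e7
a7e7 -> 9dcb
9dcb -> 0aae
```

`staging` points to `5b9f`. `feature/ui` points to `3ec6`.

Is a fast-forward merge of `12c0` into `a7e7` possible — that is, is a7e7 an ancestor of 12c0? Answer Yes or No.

A fast-forward from a7e7 to 12c0 is possible iff a7e7 is an ancestor of 12c0.
Ancestors of 12c0: {0aae, 12c0, 9dcb, a7e7}.
a7e7 is among them, so fast-forward is possible.

Yes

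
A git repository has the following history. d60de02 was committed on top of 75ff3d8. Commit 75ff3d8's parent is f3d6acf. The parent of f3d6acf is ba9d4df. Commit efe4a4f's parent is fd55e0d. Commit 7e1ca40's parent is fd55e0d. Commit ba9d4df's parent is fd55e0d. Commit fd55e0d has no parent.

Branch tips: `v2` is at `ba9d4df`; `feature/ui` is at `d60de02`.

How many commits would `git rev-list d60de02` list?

Walking parent pointers from d60de02: reachable set = {75ff3d8, ba9d4df, d60de02, f3d6acf, fd55e0d}.
That is 5 commits.

5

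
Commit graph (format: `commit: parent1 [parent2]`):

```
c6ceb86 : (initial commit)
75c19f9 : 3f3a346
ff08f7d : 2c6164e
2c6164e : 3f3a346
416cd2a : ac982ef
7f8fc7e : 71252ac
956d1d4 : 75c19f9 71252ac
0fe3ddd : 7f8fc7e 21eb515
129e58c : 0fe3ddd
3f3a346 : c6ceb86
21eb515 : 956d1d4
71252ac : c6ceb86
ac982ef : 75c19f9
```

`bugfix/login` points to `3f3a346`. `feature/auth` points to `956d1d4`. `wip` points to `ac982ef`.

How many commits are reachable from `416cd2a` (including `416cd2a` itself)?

5

Walking parent pointers from 416cd2a: reachable set = {3f3a346, 416cd2a, 75c19f9, ac982ef, c6ceb86}.
That is 5 commits.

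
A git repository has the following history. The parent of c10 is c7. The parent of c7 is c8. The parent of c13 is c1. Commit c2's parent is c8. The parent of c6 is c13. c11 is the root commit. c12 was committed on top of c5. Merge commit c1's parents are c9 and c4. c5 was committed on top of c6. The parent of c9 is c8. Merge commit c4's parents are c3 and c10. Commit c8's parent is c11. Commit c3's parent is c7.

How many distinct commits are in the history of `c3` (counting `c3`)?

4

Walking parent pointers from c3: reachable set = {c11, c3, c7, c8}.
That is 4 commits.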